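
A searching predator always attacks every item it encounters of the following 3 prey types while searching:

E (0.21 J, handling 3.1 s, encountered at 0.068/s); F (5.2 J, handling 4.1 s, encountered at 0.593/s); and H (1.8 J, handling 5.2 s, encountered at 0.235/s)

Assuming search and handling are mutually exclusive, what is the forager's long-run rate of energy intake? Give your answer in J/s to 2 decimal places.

Energy encountered per unit search time: 0.068×0.21 + 0.593×5.2 + 0.235×1.8 = 3.521 J/s.
Handling time per unit search time: 0.068×3.1 + 0.593×4.1 + 0.235×5.2 = 3.864.
Rate = 3.521/(1 + 3.864) = 0.7239 J/s.

0.72 J/s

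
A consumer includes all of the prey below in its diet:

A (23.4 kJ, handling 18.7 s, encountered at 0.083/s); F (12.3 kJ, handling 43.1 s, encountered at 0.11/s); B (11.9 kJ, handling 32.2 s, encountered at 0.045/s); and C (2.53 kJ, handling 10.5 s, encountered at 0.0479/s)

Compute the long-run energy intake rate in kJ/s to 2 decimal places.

0.43 kJ/s

Energy encountered per unit search time: 0.083×23.4 + 0.11×12.3 + 0.045×11.9 + 0.0479×2.53 = 3.952 kJ/s.
Handling time per unit search time: 0.083×18.7 + 0.11×43.1 + 0.045×32.2 + 0.0479×10.5 = 8.245.
Rate = 3.952/(1 + 8.245) = 0.4275 kJ/s.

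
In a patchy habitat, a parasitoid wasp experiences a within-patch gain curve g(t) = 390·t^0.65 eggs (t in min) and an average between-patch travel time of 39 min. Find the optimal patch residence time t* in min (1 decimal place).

Maximise g(t)/(T+t): set derivative to zero → g'(t)(T+t) = g(t).
g'(t) = 0.65·390·t^-0.35. Setting 0.65·390·t^-0.35 = 390·t^0.65/(39+t) gives 0.65(39+t) = t, so 0.35·t = 0.65×39.
t* = 0.65×39/0.35 = 72.43 min.

72.4 min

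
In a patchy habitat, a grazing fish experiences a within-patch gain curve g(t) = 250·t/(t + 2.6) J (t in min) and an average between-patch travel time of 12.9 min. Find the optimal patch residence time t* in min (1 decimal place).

5.8 min

By the marginal value theorem, leave when the instantaneous gain rate g'(t) equals the habitat-wide average g(t)/(T + t).
g'(t) = 250·2.6/(t + 2.6)². Setting 250·2.6/(t+2.6)² = 250t/[(t+2.6)(12.9+t)] gives 2.6(12.9+t) = t(t+2.6), so t² = 2.6×12.9 = 33.54.
t* = √33.54 = 5.791 min.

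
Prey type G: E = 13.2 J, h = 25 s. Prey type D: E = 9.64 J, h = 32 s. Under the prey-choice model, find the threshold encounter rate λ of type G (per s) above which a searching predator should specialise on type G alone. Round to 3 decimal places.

Drop type D once their profitability E₂/h₂ falls below the rate achievable on type G alone: E₂/h₂ = λE₁/(1 + λh₁).
Solve for λ: λE₁h₂ = E₂(1 + λh₁) → λ(E₁h₂ − E₂h₁) = E₂ → λ = E₂/(E₁h₂ − E₂h₁).
λ = 9.64/(13.2×32 − 9.64×25) = 9.64/181.4 = 0.05314 per s.

0.053 per s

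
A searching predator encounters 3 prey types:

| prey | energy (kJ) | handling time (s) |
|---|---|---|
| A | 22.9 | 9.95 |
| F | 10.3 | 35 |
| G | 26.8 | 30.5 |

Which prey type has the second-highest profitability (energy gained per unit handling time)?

G

In descending order of E/h:
A: 22.9/9.95 = 2.3 kJ/s
G: 26.8/30.5 = 0.879 kJ/s
F: 10.3/35 = 0.294 kJ/s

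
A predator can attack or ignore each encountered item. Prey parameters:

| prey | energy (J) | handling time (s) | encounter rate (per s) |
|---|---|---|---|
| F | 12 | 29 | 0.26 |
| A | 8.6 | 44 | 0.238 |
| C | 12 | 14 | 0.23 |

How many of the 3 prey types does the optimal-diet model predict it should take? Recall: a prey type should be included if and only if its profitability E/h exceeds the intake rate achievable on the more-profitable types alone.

1

Rank by E/h (J/s): C 0.857, F 0.414, A 0.195. Include each in turn until the next type's E/h falls below the running intake rate.
Rate on top 1: 0.654. F: 0.414 < 0.654 → exclude; stop.
Optimal diet: C — 1 of 3 types.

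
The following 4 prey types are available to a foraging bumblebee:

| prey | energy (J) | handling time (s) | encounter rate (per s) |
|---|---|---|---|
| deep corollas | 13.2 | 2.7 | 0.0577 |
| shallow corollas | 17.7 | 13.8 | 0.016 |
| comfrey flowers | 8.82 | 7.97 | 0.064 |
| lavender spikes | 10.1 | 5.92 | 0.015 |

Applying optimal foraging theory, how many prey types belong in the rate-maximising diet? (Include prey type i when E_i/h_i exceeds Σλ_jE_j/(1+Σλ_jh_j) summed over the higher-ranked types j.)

4

E/h in descending order: deep corollas 4.89, lavender spikes 1.71, shallow corollas 1.28, comfrey flowers 1.11 J/s. The optimal diet is the largest prefix of this list for which every included type satisfies E_i/h_i > R on the types above it.
Rate on top 1: 0.659. lavender spikes: 1.71 > 0.659 → include.
Rate on top 2: 0.7337. shallow corollas: 1.28 > 0.7337 → include.
Rate on top 3: 0.8164. comfrey flowers: 1.11 > 0.8164 → include.
Optimal diet: deep corollas, lavender spikes, shallow corollas, comfrey flowers — 4 of 4 types.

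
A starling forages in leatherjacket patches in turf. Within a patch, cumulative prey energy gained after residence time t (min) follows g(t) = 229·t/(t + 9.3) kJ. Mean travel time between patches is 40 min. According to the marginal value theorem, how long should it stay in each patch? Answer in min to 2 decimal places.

Optimal t* satisfies g'(t*) = g(t*)/(T + t*).
g'(t) = 229·9.3/(t + 9.3)². Setting 229·9.3/(t+9.3)² = 229t/[(t+9.3)(40+t)] gives 9.3(40+t) = t(t+9.3), so t² = 9.3×40 = 372.
t* = √372 = 19.29 min.

19.29 min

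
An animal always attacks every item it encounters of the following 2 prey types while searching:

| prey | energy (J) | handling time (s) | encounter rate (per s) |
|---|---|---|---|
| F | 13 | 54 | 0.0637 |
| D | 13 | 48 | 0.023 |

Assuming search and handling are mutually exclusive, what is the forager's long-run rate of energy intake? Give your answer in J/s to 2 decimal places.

0.20 J/s

R = (0.0637×13 + 0.023×13) / (1 + 0.0637×54 + 0.023×48) = 1.127/5.544 = 0.2033 J/s.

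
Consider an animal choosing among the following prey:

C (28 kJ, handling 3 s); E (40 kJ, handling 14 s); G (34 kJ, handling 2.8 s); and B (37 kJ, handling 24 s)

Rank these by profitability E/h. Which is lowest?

In descending order of E/h:
G: 34/2.8 = 12.1 kJ/s
C: 28/3 = 9.33 kJ/s
E: 40/14 = 2.86 kJ/s
B: 37/24 = 1.54 kJ/s

B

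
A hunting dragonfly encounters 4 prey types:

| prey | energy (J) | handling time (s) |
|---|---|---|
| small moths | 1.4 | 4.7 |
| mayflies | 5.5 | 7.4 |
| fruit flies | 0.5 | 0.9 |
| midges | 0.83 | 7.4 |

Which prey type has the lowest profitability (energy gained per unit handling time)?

In descending order of E/h:
mayflies: 5.5/7.4 = 0.743 J/s
fruit flies: 0.5/0.9 = 0.556 J/s
small moths: 1.4/4.7 = 0.298 J/s
midges: 0.83/7.4 = 0.112 J/s

midges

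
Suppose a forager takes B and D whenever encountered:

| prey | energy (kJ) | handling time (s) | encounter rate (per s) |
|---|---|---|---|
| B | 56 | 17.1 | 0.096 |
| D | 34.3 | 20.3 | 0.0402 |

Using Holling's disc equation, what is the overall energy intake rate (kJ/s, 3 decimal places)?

R = Σλ_iE_i / (1 + Σλ_ih_i)
Numerator: 0.096×56 + 0.0402×34.3 = 6.755
Denominator: 1 + 0.096×17.1 + 0.0402×20.3 = 3.458
R = 6.755/3.458 = 1.954 kJ/s

1.954 kJ/s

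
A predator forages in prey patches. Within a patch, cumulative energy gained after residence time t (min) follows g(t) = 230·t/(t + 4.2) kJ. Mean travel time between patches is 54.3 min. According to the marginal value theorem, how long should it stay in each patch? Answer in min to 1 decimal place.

Optimal t* satisfies g'(t*) = g(t*)/(T + t*).
g'(t) = 230·4.2/(t + 4.2)². Setting 230·4.2/(t+4.2)² = 230t/[(t+4.2)(54.3+t)] gives 4.2(54.3+t) = t(t+4.2), so t² = 4.2×54.3 = 228.1.
t* = √228.1 = 15.1 min.

15.1 min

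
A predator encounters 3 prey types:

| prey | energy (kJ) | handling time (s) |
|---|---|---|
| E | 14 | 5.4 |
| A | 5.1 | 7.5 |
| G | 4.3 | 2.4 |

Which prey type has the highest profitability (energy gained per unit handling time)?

E

In descending order of E/h:
E: 14/5.4 = 2.59 kJ/s
G: 4.3/2.4 = 1.79 kJ/s
A: 5.1/7.5 = 0.68 kJ/s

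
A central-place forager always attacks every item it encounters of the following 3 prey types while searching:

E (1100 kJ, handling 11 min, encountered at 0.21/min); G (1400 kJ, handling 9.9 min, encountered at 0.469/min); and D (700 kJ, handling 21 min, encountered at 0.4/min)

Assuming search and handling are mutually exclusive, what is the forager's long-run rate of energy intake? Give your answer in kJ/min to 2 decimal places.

R = (0.21×1100 + 0.469×1400 + 0.4×700) / (1 + 0.21×11 + 0.469×9.9 + 0.4×21) = 1168/16.35 = 71.4 kJ/min.

71.40 kJ/min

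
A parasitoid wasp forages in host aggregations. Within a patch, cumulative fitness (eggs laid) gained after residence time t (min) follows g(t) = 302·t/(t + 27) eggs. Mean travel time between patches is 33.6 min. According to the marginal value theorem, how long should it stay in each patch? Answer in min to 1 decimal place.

30.1 min

Optimal t* satisfies g'(t*) = g(t*)/(T + t*).
g'(t) = 302·27/(t + 27)². Setting 302·27/(t+27)² = 302t/[(t+27)(33.6+t)] gives 27(33.6+t) = t(t+27), so t² = 27×33.6 = 907.2.
t* = √907.2 = 30.12 min.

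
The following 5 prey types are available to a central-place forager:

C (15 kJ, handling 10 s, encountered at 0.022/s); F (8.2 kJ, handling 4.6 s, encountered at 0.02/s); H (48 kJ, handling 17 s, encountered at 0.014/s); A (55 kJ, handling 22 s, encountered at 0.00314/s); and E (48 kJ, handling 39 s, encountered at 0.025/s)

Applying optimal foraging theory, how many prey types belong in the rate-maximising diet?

5

Profitabilities (E/h, kJ/s): H 2.82, A 2.5, F 1.78, C 1.5, E 1.23. Add prey in this order while the next type's profitability exceeds the intake rate on those already taken.
Rate on top 1: 0.5428. A: 2.5 > 0.5428 → include.
Rate on top 2: 0.6462. F: 1.78 > 0.6462 → include.
Rate on top 3: 0.721. C: 1.5 > 0.721 → include.
Rate on top 4: 0.8268. E: 1.23 > 0.8268 → include.
Optimal diet: H, A, F, C, E — 5 of 5 types.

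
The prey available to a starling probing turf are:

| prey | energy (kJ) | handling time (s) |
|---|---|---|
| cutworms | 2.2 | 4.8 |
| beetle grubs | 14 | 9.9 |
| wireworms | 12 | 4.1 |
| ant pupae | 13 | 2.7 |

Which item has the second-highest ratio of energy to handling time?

In descending order of E/h:
ant pupae: 13/2.7 = 4.81 kJ/s
wireworms: 12/4.1 = 2.93 kJ/s
beetle grubs: 14/9.9 = 1.41 kJ/s
cutworms: 2.2/4.8 = 0.458 kJ/s

wireworms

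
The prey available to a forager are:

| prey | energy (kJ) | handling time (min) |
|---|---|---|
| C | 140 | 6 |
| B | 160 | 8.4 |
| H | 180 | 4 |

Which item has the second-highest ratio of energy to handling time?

C

Profitability E/h (kJ/min): C = 140/6 = 23.3, B = 160/8.4 = 19, H = 180/4 = 45.
Ranked: H > C > B.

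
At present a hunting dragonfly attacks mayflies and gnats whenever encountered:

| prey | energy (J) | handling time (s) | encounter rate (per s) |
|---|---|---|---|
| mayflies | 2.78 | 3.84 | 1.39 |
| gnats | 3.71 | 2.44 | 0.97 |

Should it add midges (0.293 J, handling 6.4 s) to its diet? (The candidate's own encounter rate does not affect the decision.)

No

Current rate: (1.39×2.78 + 0.97×3.71)/(1 + 1.39×3.84 + 0.97×2.44) = 0.8574 J/s.
Profitability of midges: 0.293/6.4 = 0.04578 J/s.
0.04578 < 0.8574, so adding midges would lower the average — exclude it.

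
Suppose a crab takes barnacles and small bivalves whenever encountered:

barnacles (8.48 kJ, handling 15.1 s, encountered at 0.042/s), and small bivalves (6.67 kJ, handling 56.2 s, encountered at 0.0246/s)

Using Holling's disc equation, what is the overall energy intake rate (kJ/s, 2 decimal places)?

R = Σλ_iE_i / (1 + Σλ_ih_i)
Numerator: 0.042×8.48 + 0.0246×6.67 = 0.5202
Denominator: 1 + 0.042×15.1 + 0.0246×56.2 = 3.017
R = 0.5202/3.017 = 0.1725 kJ/s

0.17 kJ/s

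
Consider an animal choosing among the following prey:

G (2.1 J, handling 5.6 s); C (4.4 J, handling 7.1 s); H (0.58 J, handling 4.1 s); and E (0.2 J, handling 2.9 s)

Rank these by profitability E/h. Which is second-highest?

G

In descending order of E/h:
C: 4.4/7.1 = 0.62 J/s
G: 2.1/5.6 = 0.375 J/s
H: 0.58/4.1 = 0.141 J/s
E: 0.2/2.9 = 0.069 J/s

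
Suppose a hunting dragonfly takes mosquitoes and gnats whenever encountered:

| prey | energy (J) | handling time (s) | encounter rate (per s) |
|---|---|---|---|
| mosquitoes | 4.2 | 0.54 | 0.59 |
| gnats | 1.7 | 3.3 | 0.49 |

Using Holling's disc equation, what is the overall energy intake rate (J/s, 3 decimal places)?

1.128 J/s

R = Σλ_iE_i / (1 + Σλ_ih_i)
Numerator: 0.59×4.2 + 0.49×1.7 = 3.311
Denominator: 1 + 0.59×0.54 + 0.49×3.3 = 2.936
R = 3.311/2.936 = 1.128 J/s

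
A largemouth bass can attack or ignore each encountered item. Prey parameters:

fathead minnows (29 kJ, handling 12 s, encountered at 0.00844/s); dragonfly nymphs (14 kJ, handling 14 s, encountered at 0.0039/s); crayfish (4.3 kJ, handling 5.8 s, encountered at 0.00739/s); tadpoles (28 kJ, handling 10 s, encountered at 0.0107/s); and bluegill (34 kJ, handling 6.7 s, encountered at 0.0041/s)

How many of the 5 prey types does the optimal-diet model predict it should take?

Profitabilities (E/h, kJ/s): bluegill 5.07, tadpoles 2.8, fathead minnows 2.42, dragonfly nymphs 1, crayfish 0.741. Add prey in this order while the next type's profitability exceeds the intake rate on those already taken.
Rate on top 1: 0.1357. tadpoles: 2.8 > 0.1357 → include.
Rate on top 2: 0.387. fathead minnows: 2.42 > 0.387 → include.
Rate on top 3: 0.5533. dragonfly nymphs: 1 > 0.5533 → include.
Rate on top 4: 0.5722. crayfish: 0.741 > 0.5722 → include.
Optimal diet: bluegill, tadpoles, fathead minnows, dragonfly nymphs, crayfish — 5 of 5 types.

5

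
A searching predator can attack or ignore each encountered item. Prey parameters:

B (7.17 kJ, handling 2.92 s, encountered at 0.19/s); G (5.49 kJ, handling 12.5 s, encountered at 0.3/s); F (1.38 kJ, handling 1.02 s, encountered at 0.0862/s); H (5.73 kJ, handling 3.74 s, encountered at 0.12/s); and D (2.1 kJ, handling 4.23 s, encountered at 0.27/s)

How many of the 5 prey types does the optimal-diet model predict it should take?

3

Rank by E/h (kJ/s): B 2.46, H 1.53, F 1.35, D 0.496, G 0.439. Include each in turn until the next type's E/h falls below the running intake rate.
Rate on top 1: 0.8762. H: 1.53 > 0.8762 → include.
Rate on top 2: 1.023. F: 1.35 > 1.023 → include.
Rate on top 3: 1.037. D: 0.496 < 1.037 → exclude; stop.
Optimal diet: B, H, F — 3 of 5 types.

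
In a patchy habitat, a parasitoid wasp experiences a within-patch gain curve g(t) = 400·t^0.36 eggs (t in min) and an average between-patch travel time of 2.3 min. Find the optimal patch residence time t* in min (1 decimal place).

Optimal t* satisfies g'(t*) = g(t*)/(T + t*).
g'(t) = 0.36·400·t^-0.64. Setting 0.36·400·t^-0.64 = 400·t^0.36/(2.3+t) gives 0.36(2.3+t) = t, so 0.64·t = 0.36×2.3.
t* = 0.36×2.3/0.64 = 1.294 min.

1.3 min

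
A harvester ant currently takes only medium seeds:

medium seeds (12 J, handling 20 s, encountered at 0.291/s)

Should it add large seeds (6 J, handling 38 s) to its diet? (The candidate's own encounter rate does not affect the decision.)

No

On medium seeds alone, R = ΣλE/(1+Σλh) = 3.492/6.82 = 0.512 J/s.
large seeds: E/h = 6/38 = 0.1579 J/s.
0.1579 < 0.512, so adding large seeds would lower the average — exclude it.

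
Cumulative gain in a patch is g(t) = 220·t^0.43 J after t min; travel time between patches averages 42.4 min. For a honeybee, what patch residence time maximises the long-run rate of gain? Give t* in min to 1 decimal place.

Maximise g(t)/(T+t): set derivative to zero → g'(t)(T+t) = g(t).
g'(t) = 0.43·220·t^-0.57. Setting 0.43·220·t^-0.57 = 220·t^0.43/(42.4+t) gives 0.43(42.4+t) = t, so 0.57·t = 0.43×42.4.
t* = 0.43×42.4/0.57 = 31.99 min.

32.0 min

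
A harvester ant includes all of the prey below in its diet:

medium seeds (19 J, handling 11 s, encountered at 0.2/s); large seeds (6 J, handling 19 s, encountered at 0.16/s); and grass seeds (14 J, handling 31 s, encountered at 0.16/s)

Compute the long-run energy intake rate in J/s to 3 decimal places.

0.625 J/s

R = (0.2×19 + 0.16×6 + 0.16×14) / (1 + 0.2×11 + 0.16×19 + 0.16×31) = 7/11.2 = 0.625 J/s.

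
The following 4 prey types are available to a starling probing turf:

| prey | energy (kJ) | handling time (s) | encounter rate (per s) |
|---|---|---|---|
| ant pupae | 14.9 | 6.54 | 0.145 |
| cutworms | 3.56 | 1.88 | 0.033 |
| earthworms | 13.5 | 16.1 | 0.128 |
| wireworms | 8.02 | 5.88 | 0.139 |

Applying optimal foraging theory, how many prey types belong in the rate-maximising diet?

3

Profitabilities (E/h, kJ/s): ant pupae 2.28, cutworms 1.89, wireworms 1.36, earthworms 0.839. Add prey in this order while the next type's profitability exceeds the intake rate on those already taken.
Rate on top 1: 1.109. cutworms: 1.89 > 1.109 → include.
Rate on top 2: 1.133. wireworms: 1.36 > 1.133 → include.
Rate on top 3: 1.2. earthworms: 0.839 < 1.2 → exclude; stop.
Optimal diet: ant pupae, cutworms, wireworms — 3 of 4 types.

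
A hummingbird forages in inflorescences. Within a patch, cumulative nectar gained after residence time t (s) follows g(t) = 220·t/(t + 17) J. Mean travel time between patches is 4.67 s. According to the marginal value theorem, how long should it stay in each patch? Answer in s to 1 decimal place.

8.9 s

By the marginal value theorem, leave when the instantaneous gain rate g'(t) equals the habitat-wide average g(t)/(T + t).
g'(t) = 220·17/(t + 17)². Setting 220·17/(t+17)² = 220t/[(t+17)(4.67+t)] gives 17(4.67+t) = t(t+17), so t² = 17×4.67 = 79.39.
t* = √79.39 = 8.91 s.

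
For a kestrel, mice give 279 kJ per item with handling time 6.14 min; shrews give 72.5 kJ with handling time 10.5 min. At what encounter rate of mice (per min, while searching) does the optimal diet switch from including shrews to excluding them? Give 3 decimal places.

0.029 per min

The zero-one rule: include shrews iff E₂/h₂ > λE₁/(1+λh₁). Equality gives the switch point.
λE₁h₂ = E₂ + λE₂h₁ ⇒ λ = E₂/(E₁h₂ − E₂h₁) = 72.5/(2930 − 445.1) = 0.02918 per min.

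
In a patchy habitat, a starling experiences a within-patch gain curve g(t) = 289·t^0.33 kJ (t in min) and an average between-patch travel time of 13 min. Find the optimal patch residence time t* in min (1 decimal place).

6.4 min

Optimal t* satisfies g'(t*) = g(t*)/(T + t*).
g'(t) = 0.33·289·t^-0.67. Setting 0.33·289·t^-0.67 = 289·t^0.33/(13+t) gives 0.33(13+t) = t, so 0.67·t = 0.33×13.
t* = 0.33×13/0.67 = 6.403 min.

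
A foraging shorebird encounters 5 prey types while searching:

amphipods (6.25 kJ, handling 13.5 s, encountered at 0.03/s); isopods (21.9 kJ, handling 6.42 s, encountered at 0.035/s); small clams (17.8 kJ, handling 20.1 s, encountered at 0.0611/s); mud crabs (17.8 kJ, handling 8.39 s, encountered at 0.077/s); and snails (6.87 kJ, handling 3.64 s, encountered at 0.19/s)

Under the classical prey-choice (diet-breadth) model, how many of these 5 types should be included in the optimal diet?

3

Profitabilities (E/h, kJ/s): isopods 3.41, mud crabs 2.12, snails 1.89, small clams 0.886, amphipods 0.463. Add prey in this order while the next type's profitability exceeds the intake rate on those already taken.
Rate on top 1: 0.6259. mud crabs: 2.12 > 0.6259 → include.
Rate on top 2: 1.142. snails: 1.89 > 1.142 → include.
Rate on top 3: 1.343. small clams: 0.886 < 1.343 → exclude; stop.
Optimal diet: isopods, mud crabs, snails — 3 of 5 types.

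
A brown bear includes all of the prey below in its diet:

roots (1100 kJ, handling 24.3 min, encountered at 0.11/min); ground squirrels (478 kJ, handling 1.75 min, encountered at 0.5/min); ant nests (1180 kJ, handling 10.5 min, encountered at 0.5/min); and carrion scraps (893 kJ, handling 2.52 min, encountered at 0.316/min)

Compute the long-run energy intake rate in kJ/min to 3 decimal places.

R = Σλ_iE_i / (1 + Σλ_ih_i)
Numerator: 0.11×1100 + 0.5×478 + 0.5×1180 + 0.316×893 = 1232
Denominator: 1 + 0.11×24.3 + 0.5×1.75 + 0.5×10.5 + 0.316×2.52 = 10.59
R = 1232/10.59 = 116.3 kJ/min

116.306 kJ/min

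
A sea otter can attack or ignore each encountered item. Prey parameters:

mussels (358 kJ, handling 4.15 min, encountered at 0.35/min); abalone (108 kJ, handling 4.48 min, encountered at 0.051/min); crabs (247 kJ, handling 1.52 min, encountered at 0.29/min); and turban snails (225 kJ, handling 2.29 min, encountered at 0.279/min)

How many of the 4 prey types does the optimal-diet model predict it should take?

E/h in descending order: crabs 162, turban snails 98.3, mussels 86.3, abalone 24.1 kJ/min. The optimal diet is the largest prefix of this list for which every included type satisfies E_i/h_i > R on the types above it.
Rate on top 1: 49.72. turban snails: 98.3 > 49.72 → include.
Rate on top 2: 64.63. mussels: 86.3 > 64.63 → include.
Rate on top 3: 73.52. abalone: 24.1 < 73.52 → exclude; stop.
Optimal diet: crabs, turban snails, mussels — 3 of 4 types.

3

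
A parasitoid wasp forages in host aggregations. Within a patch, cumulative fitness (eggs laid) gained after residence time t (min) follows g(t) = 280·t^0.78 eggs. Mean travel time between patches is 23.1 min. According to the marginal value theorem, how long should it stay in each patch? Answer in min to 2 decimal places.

81.90 min

Maximise g(t)/(T+t): set derivative to zero → g'(t)(T+t) = g(t).
g'(t) = 0.78·280·t^-0.22. Setting 0.78·280·t^-0.22 = 280·t^0.78/(23.1+t) gives 0.78(23.1+t) = t, so 0.22·t = 0.78×23.1.
t* = 0.78×23.1/0.22 = 81.9 min.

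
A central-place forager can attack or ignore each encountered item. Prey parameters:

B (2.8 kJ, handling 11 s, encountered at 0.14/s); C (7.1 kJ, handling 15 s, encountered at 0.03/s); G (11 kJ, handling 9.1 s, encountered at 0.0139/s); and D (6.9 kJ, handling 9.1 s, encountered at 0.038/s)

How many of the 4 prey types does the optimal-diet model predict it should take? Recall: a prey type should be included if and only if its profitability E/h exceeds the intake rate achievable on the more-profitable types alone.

3

E/h in descending order: G 1.21, D 0.758, C 0.473, B 0.255 kJ/s. The optimal diet is the largest prefix of this list for which every included type satisfies E_i/h_i > R on the types above it.
Rate on top 1: 0.1357. D: 0.758 > 0.1357 → include.
Rate on top 2: 0.2819. C: 0.473 > 0.2819 → include.
Rate on top 3: 0.3267. B: 0.255 < 0.3267 → exclude; stop.
Optimal diet: G, D, C — 3 of 4 types.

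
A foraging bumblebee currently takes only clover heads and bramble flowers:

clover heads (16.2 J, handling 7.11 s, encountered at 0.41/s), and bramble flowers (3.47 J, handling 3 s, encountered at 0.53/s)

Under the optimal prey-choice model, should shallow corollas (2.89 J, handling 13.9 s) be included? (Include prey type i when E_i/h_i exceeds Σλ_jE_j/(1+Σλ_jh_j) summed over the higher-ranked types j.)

On clover heads and bramble flowers alone, R = ΣλE/(1+Σλh) = 8.481/5.505 = 1.541 J/s.
Profitability of shallow corollas: 2.89/13.9 = 0.2079 J/s.
Since 0.2079 < R, time spent handling shallow corollas is better spent searching.

No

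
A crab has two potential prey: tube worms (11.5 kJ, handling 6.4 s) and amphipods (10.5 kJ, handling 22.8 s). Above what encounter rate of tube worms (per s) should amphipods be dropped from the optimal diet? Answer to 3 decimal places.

0.054 per s

Drop amphipods once their profitability E₂/h₂ falls below the rate achievable on tube worms alone: E₂/h₂ = λE₁/(1 + λh₁).
Solve for λ: λE₁h₂ = E₂(1 + λh₁) → λ(E₁h₂ − E₂h₁) = E₂ → λ = E₂/(E₁h₂ − E₂h₁).
λ = 10.5/(11.5×22.8 − 10.5×6.4) = 10.5/195 = 0.05385 per s.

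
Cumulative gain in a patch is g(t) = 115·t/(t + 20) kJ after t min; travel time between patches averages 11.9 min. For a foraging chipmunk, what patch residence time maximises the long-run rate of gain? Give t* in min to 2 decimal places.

Maximise g(t)/(T+t): set derivative to zero → g'(t)(T+t) = g(t).
g'(t) = 115·20/(t + 20)². Setting 115·20/(t+20)² = 115t/[(t+20)(11.9+t)] gives 20(11.9+t) = t(t+20), so t² = 20×11.9 = 238.
t* = √238 = 15.43 min.

15.43 min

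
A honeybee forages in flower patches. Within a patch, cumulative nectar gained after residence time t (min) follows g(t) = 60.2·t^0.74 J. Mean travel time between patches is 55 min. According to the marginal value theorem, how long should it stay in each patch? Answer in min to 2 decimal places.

156.54 min

Optimal t* satisfies g'(t*) = g(t*)/(T + t*).
g'(t) = 0.74·60.2·t^-0.26. Setting 0.74·60.2·t^-0.26 = 60.2·t^0.74/(55+t) gives 0.74(55+t) = t, so 0.26·t = 0.74×55.
t* = 0.74×55/0.26 = 156.5 min.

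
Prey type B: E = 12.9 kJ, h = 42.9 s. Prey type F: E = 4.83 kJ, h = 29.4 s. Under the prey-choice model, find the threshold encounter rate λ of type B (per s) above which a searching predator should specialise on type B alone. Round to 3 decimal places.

0.028 per s

The zero-one rule: include type F iff E₂/h₂ > λE₁/(1+λh₁). Equality gives the switch point.
λE₁h₂ = E₂ + λE₂h₁ ⇒ λ = E₂/(E₁h₂ − E₂h₁) = 4.83/(379.3 − 207.2) = 0.02807 per s.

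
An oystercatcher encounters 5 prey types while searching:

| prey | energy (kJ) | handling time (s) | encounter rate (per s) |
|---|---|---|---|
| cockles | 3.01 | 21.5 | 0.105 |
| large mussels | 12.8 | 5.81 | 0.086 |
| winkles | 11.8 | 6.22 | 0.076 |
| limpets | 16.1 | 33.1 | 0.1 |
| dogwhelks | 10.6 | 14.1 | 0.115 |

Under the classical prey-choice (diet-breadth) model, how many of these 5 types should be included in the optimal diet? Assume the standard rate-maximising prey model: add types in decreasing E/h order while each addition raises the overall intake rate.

E/h in descending order: large mussels 2.2, winkles 1.9, dogwhelks 0.752, limpets 0.486, cockles 0.14 kJ/s. The optimal diet is the largest prefix of this list for which every included type satisfies E_i/h_i > R on the types above it.
Rate on top 1: 0.734. winkles: 1.9 > 0.734 → include.
Rate on top 2: 1.013. dogwhelks: 0.752 < 1.013 → exclude; stop.
Optimal diet: large mussels, winkles — 2 of 5 types.

2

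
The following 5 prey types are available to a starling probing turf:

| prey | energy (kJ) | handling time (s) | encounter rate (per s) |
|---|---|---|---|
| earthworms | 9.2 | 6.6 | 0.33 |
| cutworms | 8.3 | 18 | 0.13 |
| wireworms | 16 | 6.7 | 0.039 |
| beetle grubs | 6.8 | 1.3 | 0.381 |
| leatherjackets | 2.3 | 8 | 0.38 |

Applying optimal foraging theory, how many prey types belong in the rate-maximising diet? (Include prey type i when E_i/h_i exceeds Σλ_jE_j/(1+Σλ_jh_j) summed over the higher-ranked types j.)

E/h in descending order: beetle grubs 5.23, wireworms 2.39, earthworms 1.39, cutworms 0.461, leatherjackets 0.287 kJ/s. The optimal diet is the largest prefix of this list for which every included type satisfies E_i/h_i > R on the types above it.
Rate on top 1: 1.733. wireworms: 2.39 > 1.733 → include.
Rate on top 2: 1.83. earthworms: 1.39 < 1.83 → exclude; stop.
Optimal diet: beetle grubs, wireworms — 2 of 5 types.

2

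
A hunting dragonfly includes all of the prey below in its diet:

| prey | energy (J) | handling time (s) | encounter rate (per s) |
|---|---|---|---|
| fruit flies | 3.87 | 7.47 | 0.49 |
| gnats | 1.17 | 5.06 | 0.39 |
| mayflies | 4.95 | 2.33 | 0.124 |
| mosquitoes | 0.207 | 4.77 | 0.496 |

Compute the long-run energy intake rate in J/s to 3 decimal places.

R = (0.49×3.87 + 0.39×1.17 + 0.124×4.95 + 0.496×0.207) / (1 + 0.49×7.47 + 0.39×5.06 + 0.124×2.33 + 0.496×4.77) = 3.069/9.289 = 0.3304 J/s.

0.330 J/s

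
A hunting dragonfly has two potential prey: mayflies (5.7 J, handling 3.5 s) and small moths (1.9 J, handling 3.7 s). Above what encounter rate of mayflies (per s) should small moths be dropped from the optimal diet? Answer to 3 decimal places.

The zero-one rule: include small moths iff E₂/h₂ > λE₁/(1+λh₁). Equality gives the switch point.
λE₁h₂ = E₂ + λE₂h₁ ⇒ λ = E₂/(E₁h₂ − E₂h₁) = 1.9/(21.09 − 6.65) = 0.1316 per s.

0.132 per s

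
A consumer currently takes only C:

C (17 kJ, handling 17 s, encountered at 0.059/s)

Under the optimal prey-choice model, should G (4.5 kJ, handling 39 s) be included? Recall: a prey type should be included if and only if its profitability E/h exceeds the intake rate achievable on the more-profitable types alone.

No

Intake rate on the current diet: R = (0.059×17) / (1 + 0.059×17) = 1.003/2.003 = 0.5007 kJ/s.
G: E/h = 4.5/39 = 0.1154 kJ/s.
Since 0.1154 < R, time spent handling G is better spent searching.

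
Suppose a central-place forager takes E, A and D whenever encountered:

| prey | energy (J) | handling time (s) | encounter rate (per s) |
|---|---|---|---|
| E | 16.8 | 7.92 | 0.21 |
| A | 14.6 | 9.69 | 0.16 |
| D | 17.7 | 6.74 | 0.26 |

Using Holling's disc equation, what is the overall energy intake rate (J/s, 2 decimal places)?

1.75 J/s

R = (0.21×16.8 + 0.16×14.6 + 0.26×17.7) / (1 + 0.21×7.92 + 0.16×9.69 + 0.26×6.74) = 10.47/5.966 = 1.754 J/s.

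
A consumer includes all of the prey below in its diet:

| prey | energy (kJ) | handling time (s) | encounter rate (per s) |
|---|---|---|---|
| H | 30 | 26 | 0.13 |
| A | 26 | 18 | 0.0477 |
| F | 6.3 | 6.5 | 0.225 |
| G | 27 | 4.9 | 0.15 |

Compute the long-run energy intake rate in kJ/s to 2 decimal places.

1.43 kJ/s

R = Σλ_iE_i / (1 + Σλ_ih_i)
Numerator: 0.13×30 + 0.0477×26 + 0.225×6.3 + 0.15×27 = 10.61
Denominator: 1 + 0.13×26 + 0.0477×18 + 0.225×6.5 + 0.15×4.9 = 7.436
R = 10.61/7.436 = 1.427 kJ/s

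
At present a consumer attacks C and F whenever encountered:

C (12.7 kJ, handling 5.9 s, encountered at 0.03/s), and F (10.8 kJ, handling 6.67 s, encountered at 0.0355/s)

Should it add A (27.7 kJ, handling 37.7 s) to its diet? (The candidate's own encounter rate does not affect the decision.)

On C and F alone, R = ΣλE/(1+Σλh) = 0.7644/1.414 = 0.5407 kJ/s.
A: E/h = 27.7/37.7 = 0.7347 kJ/s.
Since 0.7347 > R, including A increases the long-run rate.

Yes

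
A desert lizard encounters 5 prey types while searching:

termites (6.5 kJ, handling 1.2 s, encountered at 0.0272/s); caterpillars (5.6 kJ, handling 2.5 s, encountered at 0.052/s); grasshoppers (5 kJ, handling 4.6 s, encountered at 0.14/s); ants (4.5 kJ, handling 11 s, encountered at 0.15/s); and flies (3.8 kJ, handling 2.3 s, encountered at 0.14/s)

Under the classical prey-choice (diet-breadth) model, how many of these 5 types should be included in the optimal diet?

4

Rank by E/h (kJ/s): termites 5.42, caterpillars 2.24, flies 1.65, grasshoppers 1.09, ants 0.409. Include each in turn until the next type's E/h falls below the running intake rate.
Rate on top 1: 0.1712. caterpillars: 2.24 > 0.1712 → include.
Rate on top 2: 0.4025. flies: 1.65 > 0.4025 → include.
Rate on top 3: 0.6736. grasshoppers: 1.09 > 0.6736 → include.
Rate on top 4: 0.7986. ants: 0.409 < 0.7986 → exclude; stop.
Optimal diet: termites, caterpillars, flies, grasshoppers — 4 of 5 types.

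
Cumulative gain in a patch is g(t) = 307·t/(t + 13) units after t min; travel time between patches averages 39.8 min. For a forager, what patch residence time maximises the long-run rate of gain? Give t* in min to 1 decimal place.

By the marginal value theorem, leave when the instantaneous gain rate g'(t) equals the habitat-wide average g(t)/(T + t).
g'(t) = 307·13/(t + 13)². Setting 307·13/(t+13)² = 307t/[(t+13)(39.8+t)] gives 13(39.8+t) = t(t+13), so t² = 13×39.8 = 517.4.
t* = √517.4 = 22.75 min.

22.7 min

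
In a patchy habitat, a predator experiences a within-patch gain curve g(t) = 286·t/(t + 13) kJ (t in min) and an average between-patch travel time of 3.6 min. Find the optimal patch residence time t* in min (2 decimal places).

Optimal t* satisfies g'(t*) = g(t*)/(T + t*).
g'(t) = 286·13/(t + 13)². Setting 286·13/(t+13)² = 286t/[(t+13)(3.6+t)] gives 13(3.6+t) = t(t+13), so t² = 13×3.6 = 46.8.
t* = √46.8 = 6.841 min.

6.84 min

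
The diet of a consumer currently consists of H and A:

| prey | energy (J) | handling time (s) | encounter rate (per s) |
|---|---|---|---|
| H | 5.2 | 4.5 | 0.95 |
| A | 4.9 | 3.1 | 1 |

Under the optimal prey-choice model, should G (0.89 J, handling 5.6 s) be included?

Intake rate on the current diet: R = (0.95×5.2 + 1×4.9) / (1 + 0.95×4.5 + 1×3.1) = 9.84/8.375 = 1.175 J/s.
Profitability of G: 0.89/5.6 = 0.1589 J/s.
Since 0.1589 < R, time spent handling G is better spent searching.

No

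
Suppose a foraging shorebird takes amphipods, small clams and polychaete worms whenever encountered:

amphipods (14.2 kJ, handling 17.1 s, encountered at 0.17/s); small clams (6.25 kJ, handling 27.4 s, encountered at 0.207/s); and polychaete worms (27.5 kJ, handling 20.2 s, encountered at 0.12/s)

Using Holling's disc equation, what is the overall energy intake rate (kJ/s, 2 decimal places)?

0.58 kJ/s

R = (0.17×14.2 + 0.207×6.25 + 0.12×27.5) / (1 + 0.17×17.1 + 0.207×27.4 + 0.12×20.2) = 7.008/12 = 0.5838 kJ/s.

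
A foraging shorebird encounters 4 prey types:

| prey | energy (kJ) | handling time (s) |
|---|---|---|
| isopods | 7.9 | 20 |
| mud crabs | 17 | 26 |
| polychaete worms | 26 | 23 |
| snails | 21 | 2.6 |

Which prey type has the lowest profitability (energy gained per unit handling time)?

isopods

In descending order of E/h:
snails: 21/2.6 = 8.08 kJ/s
polychaete worms: 26/23 = 1.13 kJ/s
mud crabs: 17/26 = 0.654 kJ/s
isopods: 7.9/20 = 0.395 kJ/s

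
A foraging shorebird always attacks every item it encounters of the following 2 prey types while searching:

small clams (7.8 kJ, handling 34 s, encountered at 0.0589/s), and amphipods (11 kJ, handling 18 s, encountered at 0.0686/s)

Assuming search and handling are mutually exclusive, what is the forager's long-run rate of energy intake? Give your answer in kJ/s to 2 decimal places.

0.29 kJ/s

R = Σλ_iE_i / (1 + Σλ_ih_i)
Numerator: 0.0589×7.8 + 0.0686×11 = 1.214
Denominator: 1 + 0.0589×34 + 0.0686×18 = 4.237
R = 1.214/4.237 = 0.2865 kJ/s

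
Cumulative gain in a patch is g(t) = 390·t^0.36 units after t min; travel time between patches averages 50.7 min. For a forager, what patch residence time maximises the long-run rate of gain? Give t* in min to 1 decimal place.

Maximise g(t)/(T+t): set derivative to zero → g'(t)(T+t) = g(t).
g'(t) = 0.36·390·t^-0.64. Setting 0.36·390·t^-0.64 = 390·t^0.36/(50.7+t) gives 0.36(50.7+t) = t, so 0.64·t = 0.36×50.7.
t* = 0.36×50.7/0.64 = 28.52 min.

28.5 min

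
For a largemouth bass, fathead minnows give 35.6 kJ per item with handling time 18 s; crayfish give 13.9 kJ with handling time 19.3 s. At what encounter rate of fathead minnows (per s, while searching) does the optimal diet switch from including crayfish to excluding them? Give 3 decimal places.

At the threshold, the rate on fathead minnows alone equals the profitability of crayfish: λ·35.6/(1 + λ·18) = 13.9/19.3 = 0.7202.
Rearranging, λ(35.6 − 0.7202×18) = 0.7202, so λ = 0.7202/22.64 = 0.03182 per s.

0.032 per s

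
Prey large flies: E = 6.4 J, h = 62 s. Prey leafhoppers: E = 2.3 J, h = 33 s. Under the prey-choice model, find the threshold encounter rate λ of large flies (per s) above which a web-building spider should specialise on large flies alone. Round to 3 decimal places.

The zero-one rule: include leafhoppers iff E₂/h₂ > λE₁/(1+λh₁). Equality gives the switch point.
λE₁h₂ = E₂ + λE₂h₁ ⇒ λ = E₂/(E₁h₂ − E₂h₁) = 2.3/(211.2 − 142.6) = 0.03353 per s.

0.034 per s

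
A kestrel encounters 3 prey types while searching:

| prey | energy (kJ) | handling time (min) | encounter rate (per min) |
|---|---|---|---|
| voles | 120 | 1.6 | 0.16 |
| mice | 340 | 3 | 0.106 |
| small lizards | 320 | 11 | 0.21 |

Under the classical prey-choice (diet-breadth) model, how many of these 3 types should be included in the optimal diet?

2

Rank by E/h (kJ/min): mice 113, voles 75, small lizards 29.1. Include each in turn until the next type's E/h falls below the running intake rate.
Rate on top 1: 27.34. voles: 75 > 27.34 → include.
Rate on top 2: 35.1. small lizards: 29.1 < 35.1 → exclude; stop.
Optimal diet: mice, voles — 2 of 3 types.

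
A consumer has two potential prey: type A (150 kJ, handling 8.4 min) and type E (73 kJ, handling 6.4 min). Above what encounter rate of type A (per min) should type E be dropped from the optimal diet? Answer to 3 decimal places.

At the threshold, the rate on type A alone equals the profitability of type E: λ·150/(1 + λ·8.4) = 73/6.4 = 11.41.
Rearranging, λ(150 − 11.41×8.4) = 11.41, so λ = 11.41/54.19 = 0.2105 per min.

0.210 per min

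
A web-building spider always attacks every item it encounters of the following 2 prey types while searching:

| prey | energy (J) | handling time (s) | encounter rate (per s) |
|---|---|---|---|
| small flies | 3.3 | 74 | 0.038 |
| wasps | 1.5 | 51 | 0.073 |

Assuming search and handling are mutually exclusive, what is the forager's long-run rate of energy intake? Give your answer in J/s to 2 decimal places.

R = (0.038×3.3 + 0.073×1.5) / (1 + 0.038×74 + 0.073×51) = 0.2349/7.535 = 0.03117 J/s.

0.03 J/s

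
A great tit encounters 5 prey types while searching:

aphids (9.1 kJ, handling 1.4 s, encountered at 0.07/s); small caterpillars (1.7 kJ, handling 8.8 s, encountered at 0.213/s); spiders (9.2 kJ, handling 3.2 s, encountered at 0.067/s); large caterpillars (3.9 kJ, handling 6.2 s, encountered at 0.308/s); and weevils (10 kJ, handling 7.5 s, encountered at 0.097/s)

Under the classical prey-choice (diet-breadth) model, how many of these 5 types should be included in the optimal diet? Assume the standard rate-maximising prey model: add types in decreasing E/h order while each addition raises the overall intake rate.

E/h in descending order: aphids 6.5, spiders 2.87, weevils 1.33, large caterpillars 0.629, small caterpillars 0.193 kJ/s. The optimal diet is the largest prefix of this list for which every included type satisfies E_i/h_i > R on the types above it.
Rate on top 1: 0.5801. spiders: 2.87 > 0.5801 → include.
Rate on top 2: 0.955. weevils: 1.33 > 0.955 → include.
Rate on top 3: 1.09. large caterpillars: 0.629 < 1.09 → exclude; stop.
Optimal diet: aphids, spiders, weevils — 3 of 5 types.

3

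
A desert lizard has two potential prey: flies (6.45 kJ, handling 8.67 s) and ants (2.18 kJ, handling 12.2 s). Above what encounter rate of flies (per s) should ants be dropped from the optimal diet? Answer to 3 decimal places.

Drop ants once their profitability E₂/h₂ falls below the rate achievable on flies alone: E₂/h₂ = λE₁/(1 + λh₁).
Solve for λ: λE₁h₂ = E₂(1 + λh₁) → λ(E₁h₂ − E₂h₁) = E₂ → λ = E₂/(E₁h₂ − E₂h₁).
λ = 2.18/(6.45×12.2 − 2.18×8.67) = 2.18/59.79 = 0.03646 per s.

0.036 per s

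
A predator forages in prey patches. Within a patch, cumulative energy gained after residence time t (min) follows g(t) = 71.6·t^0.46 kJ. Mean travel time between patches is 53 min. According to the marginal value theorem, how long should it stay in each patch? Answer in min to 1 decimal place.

45.1 min

By the marginal value theorem, leave when the instantaneous gain rate g'(t) equals the habitat-wide average g(t)/(T + t).
g'(t) = 0.46·71.6·t^-0.54. Setting 0.46·71.6·t^-0.54 = 71.6·t^0.46/(53+t) gives 0.46(53+t) = t, so 0.54·t = 0.46×53.
t* = 0.46×53/0.54 = 45.15 min.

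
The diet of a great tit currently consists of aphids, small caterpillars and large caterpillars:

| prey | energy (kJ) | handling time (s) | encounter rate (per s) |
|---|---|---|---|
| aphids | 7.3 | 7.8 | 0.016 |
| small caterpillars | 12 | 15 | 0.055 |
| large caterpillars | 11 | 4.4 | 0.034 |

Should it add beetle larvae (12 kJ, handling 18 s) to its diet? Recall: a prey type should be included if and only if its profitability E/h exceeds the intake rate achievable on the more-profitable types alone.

Yes

Intake rate on the current diet: R = (0.016×7.3 + 0.055×12 + 0.034×11) / (1 + 0.016×7.8 + 0.055×15 + 0.034×4.4) = 1.151/2.099 = 0.5482 kJ/s.
beetle larvae: E/h = 12/18 = 0.6667 kJ/s.
0.6667 > 0.5482, so adding beetle larvae raises the average — include it.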